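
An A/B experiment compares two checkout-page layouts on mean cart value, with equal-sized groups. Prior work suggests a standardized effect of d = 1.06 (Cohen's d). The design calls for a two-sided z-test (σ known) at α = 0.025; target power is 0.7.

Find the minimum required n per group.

n = 14 per group

Set Φ(δ − 2.241) = 0.7; then δ − 2.241 = Φ⁻¹(0.7) = 0.524, giving δ = 2.766.
(For δ > 0 the lower-tail rejection region contributes negligibly to power, so the one-term inversion is standard.)
δ = d·√(n/2) ⇒ n = 2(δ/d)² = 2 × (2.766 / 1.06)² = 13.62.
Rounding up, n = 14 per group.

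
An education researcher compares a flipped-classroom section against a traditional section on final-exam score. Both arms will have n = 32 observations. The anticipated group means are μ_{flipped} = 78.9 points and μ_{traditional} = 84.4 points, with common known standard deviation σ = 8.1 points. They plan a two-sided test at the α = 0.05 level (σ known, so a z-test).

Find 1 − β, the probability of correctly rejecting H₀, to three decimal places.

Standardized effect: d = |μ_{flipped} − μ_{traditional}| / σ = |78.9 − 84.4| / 8.1 = 0.6790
Noncentrality parameter: δ = d·√(n/2) = 0.6790 × √(32/2) = 2.7160
Critical value for a two-sided test at α = 0.05: z_{α/2} = 1.960.
Power = Φ(δ − 1.960) + Φ(−δ − 1.960) = Φ(0.756) + Φ(-4.676) = 0.7752 + 0.0000 = 0.7752.

Power ≈ 0.775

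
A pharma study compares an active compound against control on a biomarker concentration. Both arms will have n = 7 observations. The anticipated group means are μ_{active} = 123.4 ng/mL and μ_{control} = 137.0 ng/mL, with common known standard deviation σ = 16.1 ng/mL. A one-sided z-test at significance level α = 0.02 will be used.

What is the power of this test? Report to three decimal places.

Standardized effect: d = |μ_{active} − μ_{control}| / σ = |123.4 − 137.0| / 16.1 = 0.8447
Noncentrality parameter: δ = d·√(n/2) = 0.8447 × √(7/2) = 1.5803
One-sided α = 0.02 → critical value z_{0.02} = 2.054.
Power = Φ(δ − 2.054) = Φ(-0.473) = 0.3180.

Power ≈ 0.318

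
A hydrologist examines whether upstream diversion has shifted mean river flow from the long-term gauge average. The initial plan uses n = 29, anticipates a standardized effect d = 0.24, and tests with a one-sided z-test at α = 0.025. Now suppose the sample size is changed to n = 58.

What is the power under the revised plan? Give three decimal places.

Power ≈ 0.447

With n = 58: δ = d·√n = 0.24 × √58 = 1.8278. Critical value z_{0.025} = 1.960.
Revised power = Φ(δ − 1.960) = Φ(-0.132) = 0.4474.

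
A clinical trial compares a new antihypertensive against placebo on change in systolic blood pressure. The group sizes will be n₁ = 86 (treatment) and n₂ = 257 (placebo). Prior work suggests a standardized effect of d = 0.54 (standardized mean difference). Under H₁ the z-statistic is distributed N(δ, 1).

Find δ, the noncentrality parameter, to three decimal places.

δ ≈ 4.335

δ = d / √(1/n₁ + 1/n₂) = 0.54 / √(1/86 + 1/257) = 4.3347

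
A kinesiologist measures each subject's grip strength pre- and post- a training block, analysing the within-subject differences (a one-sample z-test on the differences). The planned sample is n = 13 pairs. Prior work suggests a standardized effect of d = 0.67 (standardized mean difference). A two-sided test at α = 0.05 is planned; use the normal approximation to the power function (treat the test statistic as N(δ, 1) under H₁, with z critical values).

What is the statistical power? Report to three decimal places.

Noncentrality parameter: δ = d·√n = 0.67 × √13 = 2.4157
Two-sided α = 0.05 → critical value z_{0.025} = 1.960.
Power = Φ(δ − 1.960) + Φ(−δ − 1.960) = Φ(0.456) + Φ(-4.376) = 0.6757 + 0.0000 = 0.6757.

Power ≈ 0.676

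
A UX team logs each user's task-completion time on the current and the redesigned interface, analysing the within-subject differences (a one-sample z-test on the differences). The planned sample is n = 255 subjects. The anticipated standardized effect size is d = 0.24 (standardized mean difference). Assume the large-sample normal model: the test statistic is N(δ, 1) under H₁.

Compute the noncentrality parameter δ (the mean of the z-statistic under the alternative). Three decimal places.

The noncentrality parameter scales effect size by the design's sample-size factor: δ = d·√n = 0.24 × √255 = 3.8325

δ ≈ 3.832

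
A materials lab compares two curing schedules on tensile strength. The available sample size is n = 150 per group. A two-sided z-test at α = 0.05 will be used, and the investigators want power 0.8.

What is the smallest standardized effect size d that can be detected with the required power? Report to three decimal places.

d ≈ 0.323

Required noncentrality: δ = z_{0.025} + z_{0.20} = 1.960 + 0.842 = 2.802.
(Lower-tail contribution to power is negligible for δ > 0.)
δ = d·√(n/2) ⇒ d = δ/√(n/2) = 2.802/√(150/2) = 0.3235.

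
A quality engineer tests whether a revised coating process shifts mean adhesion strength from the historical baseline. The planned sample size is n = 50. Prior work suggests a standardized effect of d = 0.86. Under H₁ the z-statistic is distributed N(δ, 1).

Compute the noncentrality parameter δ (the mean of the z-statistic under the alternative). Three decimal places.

The noncentrality parameter scales effect size by the design's sample-size factor: δ = d·√n = 0.86 × √50 = 6.0811

δ ≈ 6.081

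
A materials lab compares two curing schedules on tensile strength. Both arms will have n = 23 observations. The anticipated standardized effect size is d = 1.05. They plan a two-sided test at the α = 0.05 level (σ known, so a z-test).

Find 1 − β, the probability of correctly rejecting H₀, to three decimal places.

Power ≈ 0.945

Noncentrality parameter: δ = d·√(n/2) = 1.05 × √(23/2) = 3.5607
Two-sided α = 0.05 → critical value z_{0.025} = 1.960.
Power = Φ(δ − 1.960) + Φ(−δ − 1.960) = Φ(1.601) + Φ(-5.521) = 0.9453 + 0.0000 = 0.9453.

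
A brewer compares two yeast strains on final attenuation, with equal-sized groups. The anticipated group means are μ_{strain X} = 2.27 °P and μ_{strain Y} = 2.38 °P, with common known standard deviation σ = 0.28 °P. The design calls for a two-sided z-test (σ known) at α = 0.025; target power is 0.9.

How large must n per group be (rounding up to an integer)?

Standardized effect: d = |μ_{strain X} − μ_{strain Y}| / σ = |2.27 − 2.38| / 0.28 = 0.3929
Set Φ(δ − 2.241) = 0.9; then δ − 2.241 = Φ⁻¹(0.9) = 1.282, giving δ = 3.523.
(The Φ(−δ − z_{α/2}) term is vanishingly small for δ > 0 and is dropped in the standard sample-size formula.)
δ = d·√(n/2) ⇒ n = 2(δ/d)² = 2 × (3.523 / 0.3929)² = 160.83.
Round up to the next whole unit.

n = 161 per group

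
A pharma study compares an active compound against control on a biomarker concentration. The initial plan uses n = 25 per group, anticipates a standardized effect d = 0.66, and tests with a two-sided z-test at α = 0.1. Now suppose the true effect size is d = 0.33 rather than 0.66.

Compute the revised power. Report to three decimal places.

With d = 0.33: δ = d·√(n/2) = 0.33 × √(25/2) = 1.1667. Critical value z_{0.05} = 1.645.
Revised power = Φ(δ − 1.645) + Φ(−δ − 1.645) = Φ(-0.478) + Φ(-2.812) = 0.3163 + 0.0025 = 0.3187.

Power ≈ 0.319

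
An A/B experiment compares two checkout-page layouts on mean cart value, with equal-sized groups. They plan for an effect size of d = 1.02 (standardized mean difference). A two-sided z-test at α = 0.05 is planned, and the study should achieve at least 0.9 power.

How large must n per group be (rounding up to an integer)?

Set Φ(δ − 1.960) = 0.9; then δ − 1.960 = Φ⁻¹(0.9) = 1.282, giving δ = 3.242.
(The Φ(−δ − z_{α/2}) term is vanishingly small for δ > 0 and is dropped in the standard sample-size formula.)
δ = d·√(n/2) ⇒ n = 2(δ/d)² = 2 × (3.242 / 1.02)² = 20.20.
Round up to the next whole unit.

n = 21 per group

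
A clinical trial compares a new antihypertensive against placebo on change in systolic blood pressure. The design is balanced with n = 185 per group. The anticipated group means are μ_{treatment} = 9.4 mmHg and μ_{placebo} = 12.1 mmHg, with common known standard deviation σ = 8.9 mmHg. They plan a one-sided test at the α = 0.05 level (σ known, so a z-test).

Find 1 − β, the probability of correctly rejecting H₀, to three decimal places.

Standardized effect: d = |μ_{treatment} − μ_{placebo}| / σ = |9.4 − 12.1| / 8.9 = 0.3034
Noncentrality parameter: δ = d·√(n/2) = 0.3034 × √(185/2) = 2.9177
Critical value for a one-sided test at α = 0.05: z_α = 1.645.
Power = P(Z > 1.645 − δ) = Φ(1.273) = 0.8985.

Power ≈ 0.898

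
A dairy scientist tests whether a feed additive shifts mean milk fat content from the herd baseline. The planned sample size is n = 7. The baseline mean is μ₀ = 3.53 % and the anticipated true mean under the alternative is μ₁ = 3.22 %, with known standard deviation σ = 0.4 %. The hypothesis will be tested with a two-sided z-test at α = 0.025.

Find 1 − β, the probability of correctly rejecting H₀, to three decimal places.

Power ≈ 0.424

Standardized effect: d = |μ₁ − μ₀| / σ = |3.22 − 3.53| / 0.4 = 0.7750
Noncentrality parameter: δ = d·√n = 0.7750 × √7 = 2.0505
Critical value for a two-sided test at α = 0.025: z_{α/2} = 2.241.
Power = Φ(δ − 2.241) + Φ(−δ − 2.241) = Φ(-0.191) + Φ(-4.292) = 0.4243 + 0.0000 = 0.4243.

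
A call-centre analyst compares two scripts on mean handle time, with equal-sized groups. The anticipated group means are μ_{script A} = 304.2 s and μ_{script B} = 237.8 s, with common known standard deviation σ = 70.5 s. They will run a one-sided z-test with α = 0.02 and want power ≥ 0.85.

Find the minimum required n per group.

n = 22 per group

Standardized effect: d = |μ_{script A} − μ_{script B}| / σ = |304.2 − 237.8| / 70.5 = 0.9418
For power 0.85 need Φ(δ − z_{0.02}) = 0.85, so δ = z_{0.02} + z_{0.15} = 2.054 + 1.036 = 3.090.
δ = d·√(n/2) ⇒ n = 2(δ/d)² = 2 × (3.090 / 0.9418)² = 21.53.
Round up to the next whole unit.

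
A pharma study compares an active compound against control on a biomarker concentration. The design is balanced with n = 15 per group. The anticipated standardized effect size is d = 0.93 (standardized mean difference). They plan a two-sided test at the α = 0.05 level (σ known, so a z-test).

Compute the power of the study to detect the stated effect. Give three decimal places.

Power ≈ 0.721

Noncentrality parameter: δ = d·√(n/2) = 0.93 × √(15/2) = 2.5469
Critical value for a two-sided test at α = 0.05: z_{α/2} = 1.960.
Power = Φ(δ − 1.960) + Φ(−δ − 1.960) = Φ(0.587) + Φ(-4.507) = 0.7214 + 0.0000 = 0.7214.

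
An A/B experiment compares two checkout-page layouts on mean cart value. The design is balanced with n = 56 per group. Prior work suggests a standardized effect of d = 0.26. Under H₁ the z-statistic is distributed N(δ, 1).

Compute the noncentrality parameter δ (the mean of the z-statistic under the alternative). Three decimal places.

δ ≈ 1.376

The noncentrality parameter scales effect size by the design's sample-size factor: δ = d·√(n/2) = 0.26 × √(56/2) = 1.3758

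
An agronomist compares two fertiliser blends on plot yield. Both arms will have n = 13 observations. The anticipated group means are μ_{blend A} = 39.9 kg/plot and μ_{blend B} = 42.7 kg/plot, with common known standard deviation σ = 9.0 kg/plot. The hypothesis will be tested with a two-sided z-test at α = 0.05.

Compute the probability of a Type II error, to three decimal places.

Standardized effect: d = |μ_{blend A} − μ_{blend B}| / σ = |39.9 − 42.7| / 9.0 = 0.3111
Noncentrality parameter: δ = d·√(n/2) = 0.3111 × √(13/2) = 0.7932
Critical value for a two-sided test at α = 0.05: z_{α/2} = 1.960.
Power = Φ(δ − 1.960) + Φ(−δ − 1.960) = Φ(-1.167) + Φ(-2.753) = 0.1216 + 0.0030 = 0.1246.
Type II error: β = 1 − power = 1 − 0.1246 = 0.8754.

β ≈ 0.875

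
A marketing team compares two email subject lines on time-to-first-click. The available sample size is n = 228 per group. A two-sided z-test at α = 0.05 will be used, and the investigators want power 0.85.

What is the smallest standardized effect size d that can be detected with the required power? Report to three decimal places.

d ≈ 0.281

Need Φ(δ − 1.960) = 0.85, so δ = 1.960 + 1.036 = 2.996.
(The second rejection-region term Φ(−δ − z_{α/2}) is negligible and dropped.)
δ = d·√(n/2) ⇒ d = δ/√(n/2) = 2.996/√(228/2) = 0.2806.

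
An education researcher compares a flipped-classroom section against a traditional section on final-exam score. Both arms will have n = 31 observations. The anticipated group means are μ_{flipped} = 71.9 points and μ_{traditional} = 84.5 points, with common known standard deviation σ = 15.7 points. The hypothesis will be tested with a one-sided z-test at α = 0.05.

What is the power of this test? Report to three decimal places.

Power ≈ 0.935

Standardized effect: d = |μ_{flipped} − μ_{traditional}| / σ = |71.9 − 84.5| / 15.7 = 0.8025
Noncentrality parameter: δ = d·√(n/2) = 0.8025 × √(31/2) = 3.1596
One-sided α = 0.05 → critical value z_{0.05} = 1.645.
Power = Φ(δ − 1.645) = Φ(1.515) = 0.9351.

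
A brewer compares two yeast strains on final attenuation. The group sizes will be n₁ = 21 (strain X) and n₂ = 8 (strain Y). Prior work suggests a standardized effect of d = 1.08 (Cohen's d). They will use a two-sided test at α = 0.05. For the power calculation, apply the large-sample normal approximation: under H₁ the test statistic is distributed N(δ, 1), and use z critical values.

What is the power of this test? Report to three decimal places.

Noncentrality parameter: δ = d / √(1/n₁ + 1/n₂) = 1.08 / √(1/21 + 1/8) = 2.5994
Two-sided α = 0.05 → critical value z_{0.025} = 1.960.
Power = Φ(δ − 1.960) + Φ(−δ − 1.960) = Φ(0.639) + Φ(-4.559) = 0.7387 + 0.0000 = 0.7387.

Power ≈ 0.739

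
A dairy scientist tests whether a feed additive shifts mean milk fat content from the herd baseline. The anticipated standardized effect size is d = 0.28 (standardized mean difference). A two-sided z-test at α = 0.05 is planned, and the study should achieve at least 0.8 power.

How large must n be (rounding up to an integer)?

For power 0.8 need Φ(δ − z_{0.025}) = 0.8, so δ = z_{0.025} + z_{0.20} = 1.960 + 0.842 = 2.802.
(For δ > 0 the lower-tail rejection region contributes negligibly to power, so the one-term inversion is standard.)
δ = d·√n ⇒ n = (δ/d)² = (2.802 / 0.28)² = 100.11.
Round up to the next whole unit.

n = 101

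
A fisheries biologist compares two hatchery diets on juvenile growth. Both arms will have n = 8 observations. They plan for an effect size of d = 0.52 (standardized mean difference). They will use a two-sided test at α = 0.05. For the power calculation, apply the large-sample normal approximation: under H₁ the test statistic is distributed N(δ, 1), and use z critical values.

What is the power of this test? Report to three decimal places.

Power ≈ 0.180

Noncentrality parameter: δ = d·√(n/2) = 0.52 × √(8/2) = 1.0400
Two-sided α = 0.05 → critical value z_{0.025} = 1.960.
Power = Φ(δ − 1.960) + Φ(−δ − 1.960) = Φ(-0.920) + Φ(-3.000) = 0.1788 + 0.0014 = 0.1801.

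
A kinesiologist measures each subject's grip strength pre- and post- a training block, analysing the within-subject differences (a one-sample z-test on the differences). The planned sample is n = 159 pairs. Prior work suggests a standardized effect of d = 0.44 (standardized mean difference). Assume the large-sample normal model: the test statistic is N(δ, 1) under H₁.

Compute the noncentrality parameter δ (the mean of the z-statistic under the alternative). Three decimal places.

δ ≈ 5.548

δ = d·√n = 0.44 × √159 = 5.5482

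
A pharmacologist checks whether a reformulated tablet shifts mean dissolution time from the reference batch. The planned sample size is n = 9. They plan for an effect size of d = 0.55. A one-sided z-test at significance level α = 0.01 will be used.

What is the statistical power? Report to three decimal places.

Noncentrality parameter: δ = d·√n = 0.55 × √9 = 1.6500
Critical value for a one-sided test at α = 0.01: z_α = 2.326.
Power = P(Z > 2.326 − δ) = Φ(-0.676) = 0.2494.

Power ≈ 0.249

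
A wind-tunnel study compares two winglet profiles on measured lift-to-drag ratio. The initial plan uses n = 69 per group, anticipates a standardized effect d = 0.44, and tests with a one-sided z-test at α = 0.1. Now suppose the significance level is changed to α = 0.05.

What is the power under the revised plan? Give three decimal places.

Power ≈ 0.826

δ = d·√(n/2) = 0.44 × √(69/2) = 2.5844 (unchanged). New critical value: z_{0.05} = 1.645.
Revised power = P(Z > 1.645 − δ) = Φ(0.940) = 0.8263.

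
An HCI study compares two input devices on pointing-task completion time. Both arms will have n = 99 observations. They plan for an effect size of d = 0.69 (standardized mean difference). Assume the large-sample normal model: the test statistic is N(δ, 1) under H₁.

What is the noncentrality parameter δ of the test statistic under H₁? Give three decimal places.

The noncentrality parameter scales effect size by the design's sample-size factor: δ = d·√(n/2) = 0.69 × √(99/2) = 4.8546

δ ≈ 4.855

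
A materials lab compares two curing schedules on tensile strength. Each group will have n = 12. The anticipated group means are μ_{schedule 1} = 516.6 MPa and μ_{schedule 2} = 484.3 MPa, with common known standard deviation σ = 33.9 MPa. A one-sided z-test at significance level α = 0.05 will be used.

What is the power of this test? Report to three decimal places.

Standardized effect: d = |μ_{schedule 1} − μ_{schedule 2}| / σ = |516.6 − 484.3| / 33.9 = 0.9528
Noncentrality parameter: δ = d·√(n/2) = 0.9528 × √(12/2) = 2.3339
Critical value for a one-sided test at α = 0.05: z_α = 1.645.
Power = Φ(δ − 1.645) = Φ(0.689) = 0.7546.

Power ≈ 0.755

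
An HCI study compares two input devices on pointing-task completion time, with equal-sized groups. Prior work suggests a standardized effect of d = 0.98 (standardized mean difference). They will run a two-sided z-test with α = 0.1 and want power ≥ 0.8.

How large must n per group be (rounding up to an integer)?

n = 13 per group

For power 0.8 need Φ(δ − z_{0.05}) = 0.8, so δ = z_{0.05} + z_{0.20} = 1.645 + 0.842 = 2.486.
(The Φ(−δ − z_{α/2}) term is vanishingly small for δ > 0 and is dropped in the standard sample-size formula.)
δ = d·√(n/2) ⇒ n = 2(δ/d)² = 2 × (2.486 / 0.98)² = 12.87.
Round up to the next whole unit.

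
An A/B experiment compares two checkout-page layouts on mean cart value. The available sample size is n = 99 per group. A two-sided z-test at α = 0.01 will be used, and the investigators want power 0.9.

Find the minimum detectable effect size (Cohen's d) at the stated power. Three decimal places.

d ≈ 0.548

Need Φ(δ − 2.576) = 0.9, so δ = 2.576 + 1.282 = 3.857.
(The second rejection-region term Φ(−δ − z_{α/2}) is negligible and dropped.)
δ = d·√(n/2) ⇒ d = δ/√(n/2) = 3.857/√(99/2) = 0.5483.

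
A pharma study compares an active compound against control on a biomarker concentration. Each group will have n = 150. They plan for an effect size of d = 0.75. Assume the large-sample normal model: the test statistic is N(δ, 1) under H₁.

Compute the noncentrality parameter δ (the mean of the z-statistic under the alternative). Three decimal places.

δ ≈ 6.495

δ = d·√(n/2) = 0.75 × √(150/2) = 6.4952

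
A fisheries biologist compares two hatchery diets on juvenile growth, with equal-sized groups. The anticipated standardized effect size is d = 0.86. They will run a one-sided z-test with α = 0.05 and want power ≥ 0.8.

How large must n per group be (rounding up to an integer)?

n = 17 per group

For power 0.8 need Φ(δ − z_{0.05}) = 0.8, so δ = z_{0.05} + z_{0.20} = 1.645 + 0.842 = 2.486.
δ = d·√(n/2) ⇒ n = 2(δ/d)² = 2 × (2.486 / 0.86)² = 16.72.
Rounding up, n = 17 per group.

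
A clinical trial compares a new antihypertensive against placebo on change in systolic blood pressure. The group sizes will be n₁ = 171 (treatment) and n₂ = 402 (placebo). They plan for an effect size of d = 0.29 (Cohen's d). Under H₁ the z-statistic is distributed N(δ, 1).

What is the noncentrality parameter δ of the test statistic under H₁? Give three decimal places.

δ = d / √(1/n₁ + 1/n₂) = 0.29 / √(1/171 + 1/402) = 3.1764

δ ≈ 3.176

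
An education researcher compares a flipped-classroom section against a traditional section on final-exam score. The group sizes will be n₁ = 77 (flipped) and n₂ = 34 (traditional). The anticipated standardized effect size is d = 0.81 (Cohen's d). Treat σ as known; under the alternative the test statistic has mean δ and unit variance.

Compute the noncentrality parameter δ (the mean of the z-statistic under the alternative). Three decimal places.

δ ≈ 3.934

δ = d / √(1/n₁ + 1/n₂) = 0.81 / √(1/77 + 1/34) = 3.9338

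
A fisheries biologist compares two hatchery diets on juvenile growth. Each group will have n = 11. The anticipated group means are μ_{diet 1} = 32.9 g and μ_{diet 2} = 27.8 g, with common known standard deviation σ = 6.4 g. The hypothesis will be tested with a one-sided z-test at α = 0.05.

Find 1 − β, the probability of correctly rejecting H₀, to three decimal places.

Standardized effect: d = |μ_{diet 1} − μ_{diet 2}| / σ = |32.9 − 27.8| / 6.4 = 0.7969
Noncentrality parameter: δ = d·√(n/2) = 0.7969 × √(11/2) = 1.8688
One-sided α = 0.05 → critical value z_{0.05} = 1.645.
Power = P(Z > 1.645 − δ) = Φ(0.224) = 0.5886.

Power ≈ 0.589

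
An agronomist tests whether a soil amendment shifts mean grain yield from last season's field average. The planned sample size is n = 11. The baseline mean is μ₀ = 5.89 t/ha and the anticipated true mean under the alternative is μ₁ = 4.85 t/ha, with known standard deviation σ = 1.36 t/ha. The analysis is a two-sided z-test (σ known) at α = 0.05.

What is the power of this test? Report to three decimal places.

Power ≈ 0.718

Standardized effect: d = |μ₁ − μ₀| / σ = |4.85 − 5.89| / 1.36 = 0.7647
Noncentrality parameter: δ = d·√n = 0.7647 × √11 = 2.5362
Two-sided α = 0.05 → critical value z_{0.025} = 1.960.
Power = Φ(δ − 1.960) + Φ(−δ − 1.960) = Φ(0.576) + Φ(-4.496) = 0.7178 + 0.0000 = 0.7178.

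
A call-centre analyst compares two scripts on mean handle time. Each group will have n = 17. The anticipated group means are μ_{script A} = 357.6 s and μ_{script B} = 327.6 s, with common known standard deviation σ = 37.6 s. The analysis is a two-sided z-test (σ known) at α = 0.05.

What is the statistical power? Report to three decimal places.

Power ≈ 0.643

Standardized effect: d = |μ_{script A} − μ_{script B}| / σ = |357.6 − 327.6| / 37.6 = 0.7979
Noncentrality parameter: δ = d·√(n/2) = 0.7979 × √(17/2) = 2.3262
Critical value for a two-sided test at α = 0.05: z_{α/2} = 1.960.
Power = Φ(δ − 1.960) + Φ(−δ − 1.960) = Φ(0.366) + Φ(-4.286) = 0.6429 + 0.0000 = 0.6429.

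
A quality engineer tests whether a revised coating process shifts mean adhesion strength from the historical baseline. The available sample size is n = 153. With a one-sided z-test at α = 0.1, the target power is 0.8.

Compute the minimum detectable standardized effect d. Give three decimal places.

Required noncentrality: δ = z_{0.1} + z_{0.20} = 1.282 + 0.842 = 2.123.
δ = d·√n ⇒ d = δ/√n = 2.123/√153 = 0.1716.

d ≈ 0.172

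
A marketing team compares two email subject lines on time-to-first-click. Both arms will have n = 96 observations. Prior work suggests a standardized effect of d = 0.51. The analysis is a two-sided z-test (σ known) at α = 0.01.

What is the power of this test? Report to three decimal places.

Noncentrality parameter: δ = d·√(n/2) = 0.51 × √(96/2) = 3.5334
Critical value for a two-sided test at α = 0.01: z_{α/2} = 2.576.
Power = Φ(δ − 2.576) + Φ(−δ − 2.576) = Φ(0.958) + Φ(-6.109) = 0.8309 + 0.0000 = 0.8309.

Power ≈ 0.831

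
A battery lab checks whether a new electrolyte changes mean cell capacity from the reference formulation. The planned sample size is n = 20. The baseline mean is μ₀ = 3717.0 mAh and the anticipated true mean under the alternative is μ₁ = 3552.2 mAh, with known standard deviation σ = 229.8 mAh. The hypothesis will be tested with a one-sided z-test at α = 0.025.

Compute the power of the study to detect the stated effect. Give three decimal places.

Standardized effect: d = |μ₁ − μ₀| / σ = |3552.2 − 3717.0| / 229.8 = 0.7171
Noncentrality parameter: λ = d·√n = 0.7171 × √20 = 3.2072
Critical value for a one-sided test at α = 0.025: z_α = 1.960.
Power = P(Z > 1.960 − λ) = Φ(1.247) = 0.8938.

Power ≈ 0.894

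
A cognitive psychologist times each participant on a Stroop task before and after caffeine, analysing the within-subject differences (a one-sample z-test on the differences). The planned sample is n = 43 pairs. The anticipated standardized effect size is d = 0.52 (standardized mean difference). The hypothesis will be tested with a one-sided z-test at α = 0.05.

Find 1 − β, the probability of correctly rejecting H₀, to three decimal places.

Power ≈ 0.961

Noncentrality parameter: δ = d·√n = 0.52 × √43 = 3.4099
Critical value for a one-sided test at α = 0.05: z_α = 1.645.
Power = Φ(δ − 1.645) = Φ(1.765) = 0.9612.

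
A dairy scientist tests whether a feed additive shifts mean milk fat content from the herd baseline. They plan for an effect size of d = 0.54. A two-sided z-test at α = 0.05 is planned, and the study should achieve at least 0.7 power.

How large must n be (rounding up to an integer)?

Set Φ(δ − 1.960) = 0.7; then δ − 1.960 = Φ⁻¹(0.7) = 0.524, giving δ = 2.484.
(For δ > 0 the lower-tail rejection region contributes negligibly to power, so the one-term inversion is standard.)
δ = d·√n ⇒ n = (δ/d)² = (2.484 / 0.54)² = 21.17.
Rounding up, n = 22.

n = 22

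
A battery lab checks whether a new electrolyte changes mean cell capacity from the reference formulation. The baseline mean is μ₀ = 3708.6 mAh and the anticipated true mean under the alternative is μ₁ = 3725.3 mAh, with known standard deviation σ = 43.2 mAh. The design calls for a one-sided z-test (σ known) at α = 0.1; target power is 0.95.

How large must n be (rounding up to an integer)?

n = 58

Standardized effect: d = |μ₁ − μ₀| / σ = |3725.3 − 3708.6| / 43.2 = 0.3866
For power 0.95 need Φ(δ − z_{0.1}) = 0.95, so δ = z_{0.1} + z_{0.05} = 1.282 + 1.645 = 2.926.
δ = d·√n ⇒ n = (δ/d)² = (2.926 / 0.3866)² = 57.31.
Round up to the next whole unit.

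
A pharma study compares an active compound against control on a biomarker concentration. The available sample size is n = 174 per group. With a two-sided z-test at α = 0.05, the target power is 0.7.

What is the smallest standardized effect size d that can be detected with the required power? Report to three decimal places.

Need Φ(δ − 1.960) = 0.7, so δ = 1.960 + 0.524 = 2.484.
(Lower-tail contribution to power is negligible for δ > 0.)
δ = d·√(n/2) ⇒ d = δ/√(n/2) = 2.484/√(174/2) = 0.2664.

d ≈ 0.266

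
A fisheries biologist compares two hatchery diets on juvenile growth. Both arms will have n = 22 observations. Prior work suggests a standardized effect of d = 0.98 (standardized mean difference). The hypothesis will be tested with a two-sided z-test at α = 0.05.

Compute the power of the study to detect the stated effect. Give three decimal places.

Noncentrality parameter: δ = d·√(n/2) = 0.98 × √(22/2) = 3.2503
Critical value for a two-sided test at α = 0.05: z_{α/2} = 1.960.
Power = Φ(δ − 1.960) + Φ(−δ − 1.960) = Φ(1.290) + Φ(-5.210) = 0.9015 + 0.0000 = 0.9015.

Power ≈ 0.902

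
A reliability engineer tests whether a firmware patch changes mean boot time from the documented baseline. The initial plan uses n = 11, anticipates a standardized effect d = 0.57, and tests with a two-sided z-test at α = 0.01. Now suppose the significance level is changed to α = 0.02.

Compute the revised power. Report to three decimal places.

δ = d·√n = 0.57 × √11 = 1.8905 (unchanged). New critical value: z_{0.01} = 2.326.
Revised power = Φ(δ − 2.326) + Φ(−δ − 2.326) = Φ(-0.436) + Φ(-4.217) = 0.3315 + 0.0000 = 0.3315.

Power ≈ 0.331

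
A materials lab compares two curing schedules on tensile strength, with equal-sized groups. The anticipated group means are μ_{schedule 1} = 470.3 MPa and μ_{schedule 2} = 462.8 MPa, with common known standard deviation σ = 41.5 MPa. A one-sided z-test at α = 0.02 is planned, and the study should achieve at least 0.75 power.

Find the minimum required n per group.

Standardized effect: d = |μ_{schedule 1} − μ_{schedule 2}| / σ = |470.3 − 462.8| / 41.5 = 0.1807
For power 0.75 need Φ(δ − z_{0.02}) = 0.75, so δ = z_{0.02} + z_{0.25} = 2.054 + 0.674 = 2.728.
δ = d·√(n/2) ⇒ n = 2(δ/d)² = 2 × (2.728 / 0.1807)² = 455.79.
Rounding up, n = 456 per group.

n = 456 per group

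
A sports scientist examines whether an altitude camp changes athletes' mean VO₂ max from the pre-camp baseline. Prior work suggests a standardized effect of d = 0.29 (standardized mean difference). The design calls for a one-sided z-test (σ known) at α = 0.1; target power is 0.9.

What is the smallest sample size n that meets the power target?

n = 79

Set Φ(δ − 1.282) = 0.9; then δ − 1.282 = Φ⁻¹(0.9) = 1.282, giving δ = 2.563.
δ = d·√n ⇒ n = (δ/d)² = (2.563 / 0.29)² = 78.12.
Rounding up, n = 79.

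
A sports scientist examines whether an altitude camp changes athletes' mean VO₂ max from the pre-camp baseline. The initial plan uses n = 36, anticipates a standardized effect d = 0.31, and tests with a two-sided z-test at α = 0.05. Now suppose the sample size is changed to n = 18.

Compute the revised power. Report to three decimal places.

With n = 18: δ = d·√n = 0.31 × √18 = 1.3152. Critical value z_{0.025} = 1.960.
Revised power = Φ(δ − 1.960) + Φ(−δ − 1.960) = Φ(-0.645) + Φ(-3.275) = 0.2595 + 0.0005 = 0.2601.

Power ≈ 0.260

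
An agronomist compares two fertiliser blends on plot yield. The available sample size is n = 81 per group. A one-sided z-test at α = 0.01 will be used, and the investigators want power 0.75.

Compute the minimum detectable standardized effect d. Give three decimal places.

Need Φ(δ − 2.326) = 0.75, so δ = 2.326 + 0.674 = 3.001.
δ = d·√(n/2) ⇒ d = δ/√(n/2) = 3.001/√(81/2) = 0.4715.

d ≈ 0.472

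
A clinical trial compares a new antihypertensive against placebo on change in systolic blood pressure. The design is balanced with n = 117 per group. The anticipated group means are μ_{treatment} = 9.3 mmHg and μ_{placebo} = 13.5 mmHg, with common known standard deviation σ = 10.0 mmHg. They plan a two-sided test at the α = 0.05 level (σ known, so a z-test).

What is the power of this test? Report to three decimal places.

Power ≈ 0.895

Standardized effect: d = |μ_{treatment} − μ_{placebo}| / σ = |9.3 − 13.5| / 10.0 = 0.4200
Noncentrality parameter: δ = d·√(n/2) = 0.4200 × √(117/2) = 3.2124
Critical value for a two-sided test at α = 0.05: z_{α/2} = 1.960.
Power = Φ(δ − 1.960) + Φ(−δ − 1.960) = Φ(1.252) + Φ(-5.172) = 0.8948 + 0.0000 = 0.8948.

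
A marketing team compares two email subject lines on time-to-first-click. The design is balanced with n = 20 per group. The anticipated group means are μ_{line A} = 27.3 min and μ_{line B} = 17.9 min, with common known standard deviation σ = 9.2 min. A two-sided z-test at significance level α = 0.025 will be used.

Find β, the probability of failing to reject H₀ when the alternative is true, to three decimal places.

β ≈ 0.161

Standardized effect: d = |μ_{line A} − μ_{line B}| / σ = |27.3 − 17.9| / 9.2 = 1.0217
Noncentrality parameter: δ = d·√(n/2) = 1.0217 × √(20/2) = 3.2310
Critical value for a two-sided test at α = 0.025: z_{α/2} = 2.241.
Power = Φ(δ − 2.241) + Φ(−δ − 2.241) = Φ(0.990) + Φ(-5.472) = 0.8388 + 0.0000 = 0.8388.
Type II error: β = 1 − power = 1 − 0.8388 = 0.1612.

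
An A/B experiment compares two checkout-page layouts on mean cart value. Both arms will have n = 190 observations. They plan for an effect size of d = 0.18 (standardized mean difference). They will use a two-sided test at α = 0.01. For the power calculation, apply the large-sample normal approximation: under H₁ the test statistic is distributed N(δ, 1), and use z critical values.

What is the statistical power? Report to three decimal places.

Power ≈ 0.206

Noncentrality parameter: δ = d·√(n/2) = 0.18 × √(190/2) = 1.7544
Critical value for a two-sided test at α = 0.01: z_{α/2} = 2.576.
Power = Φ(δ − 2.576) + Φ(−δ − 2.576) = Φ(-0.821) + Φ(-4.330) = 0.2057 + 0.0000 = 0.2057.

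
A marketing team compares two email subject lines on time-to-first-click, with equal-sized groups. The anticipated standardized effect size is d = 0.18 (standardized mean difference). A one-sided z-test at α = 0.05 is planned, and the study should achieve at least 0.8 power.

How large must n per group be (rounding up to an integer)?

Set Φ(δ − 1.645) = 0.8; then δ − 1.645 = Φ⁻¹(0.8) = 0.842, giving δ = 2.486.
δ = d·√(n/2) ⇒ n = 2(δ/d)² = 2 × (2.486 / 0.18)² = 381.64.
Rounding up, n = 382 per group.

n = 382 per group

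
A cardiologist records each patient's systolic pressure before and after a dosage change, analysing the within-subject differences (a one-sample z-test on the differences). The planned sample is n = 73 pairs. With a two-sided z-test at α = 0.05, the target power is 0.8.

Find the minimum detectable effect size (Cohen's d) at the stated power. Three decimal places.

d ≈ 0.328

Need Φ(δ − 1.960) = 0.8, so δ = 1.960 + 0.842 = 2.802.
(Lower-tail contribution to power is negligible for δ > 0.)
δ = d·√n ⇒ d = δ/√n = 2.802/√73 = 0.3279.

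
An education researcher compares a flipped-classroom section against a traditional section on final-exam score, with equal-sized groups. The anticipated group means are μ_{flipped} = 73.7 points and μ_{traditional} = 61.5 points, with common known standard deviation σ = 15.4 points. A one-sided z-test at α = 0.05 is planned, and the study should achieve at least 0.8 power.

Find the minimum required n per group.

n = 20 per group

Standardized effect: d = |μ_{flipped} − μ_{traditional}| / σ = |73.7 − 61.5| / 15.4 = 0.7922
Set Φ(δ − 1.645) = 0.8; then δ − 1.645 = Φ⁻¹(0.8) = 0.842, giving δ = 2.486.
δ = d·√(n/2) ⇒ n = 2(δ/d)² = 2 × (2.486 / 0.7922)² = 19.70.
Round up to the next whole unit.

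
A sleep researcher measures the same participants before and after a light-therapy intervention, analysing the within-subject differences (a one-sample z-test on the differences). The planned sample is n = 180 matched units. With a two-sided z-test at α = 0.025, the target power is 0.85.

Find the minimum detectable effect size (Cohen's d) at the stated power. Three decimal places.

Need Φ(δ − 2.241) = 0.85, so δ = 2.241 + 1.036 = 3.278.
(Lower-tail contribution to power is negligible for δ > 0.)
δ = d·√n ⇒ d = δ/√n = 3.278/√180 = 0.2443.

d ≈ 0.244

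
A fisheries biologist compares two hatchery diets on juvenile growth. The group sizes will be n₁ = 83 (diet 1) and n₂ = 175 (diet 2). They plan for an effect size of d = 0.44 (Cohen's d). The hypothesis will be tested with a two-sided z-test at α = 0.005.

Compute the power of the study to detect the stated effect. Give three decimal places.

Power ≈ 0.689

Noncentrality parameter: δ = d / √(1/n₁ + 1/n₂) = 0.44 / √(1/83 + 1/175) = 3.3014
Two-sided α = 0.005 → critical value z_{0.0025} = 2.807.
Power = Φ(δ − 2.807) + Φ(−δ − 2.807) = Φ(0.494) + Φ(-6.108) = 0.6895 + 0.0000 = 0.6895.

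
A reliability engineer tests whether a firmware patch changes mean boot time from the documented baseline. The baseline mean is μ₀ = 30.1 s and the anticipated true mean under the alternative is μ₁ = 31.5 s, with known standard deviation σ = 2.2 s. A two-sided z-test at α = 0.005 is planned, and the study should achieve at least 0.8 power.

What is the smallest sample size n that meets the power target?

Standardized effect: d = |μ₁ − μ₀| / σ = |31.5 − 30.1| / 2.2 = 0.6364
For power 0.8 need Φ(δ − z_{0.0025}) = 0.8, so δ = z_{0.0025} + z_{0.20} = 2.807 + 0.842 = 3.649.
(The Φ(−δ − z_{α/2}) term is vanishingly small for δ > 0 and is dropped in the standard sample-size formula.)
δ = d·√n ⇒ n = (δ/d)² = (3.649 / 0.6364)² = 32.87.
Round up to the next whole unit.

n = 33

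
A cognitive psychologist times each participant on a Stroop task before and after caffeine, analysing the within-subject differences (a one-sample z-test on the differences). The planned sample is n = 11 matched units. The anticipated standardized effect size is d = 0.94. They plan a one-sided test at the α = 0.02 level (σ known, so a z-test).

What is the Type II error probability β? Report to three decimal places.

Noncentrality parameter: δ = d·√n = 0.94 × √11 = 3.1176
Critical value for a one-sided test at α = 0.02: z_α = 2.054.
Power = P(Z > 2.054 − δ) = Φ(1.064) = 0.8563.
Type II error: β = 1 − power = 1 − 0.8563 = 0.1437.

β ≈ 0.144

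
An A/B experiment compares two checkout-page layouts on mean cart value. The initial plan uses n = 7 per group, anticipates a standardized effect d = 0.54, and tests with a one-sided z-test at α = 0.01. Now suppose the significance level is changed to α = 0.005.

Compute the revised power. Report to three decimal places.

Power ≈ 0.059

δ = d·√(n/2) = 0.54 × √(7/2) = 1.0102 (unchanged). New critical value: z_{0.005} = 2.576.
Revised power = Φ(δ − 2.576) = Φ(-1.566) = 0.0587.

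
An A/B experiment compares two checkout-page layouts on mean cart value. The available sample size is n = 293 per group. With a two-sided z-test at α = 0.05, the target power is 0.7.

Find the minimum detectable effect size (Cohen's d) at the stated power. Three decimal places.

d ≈ 0.205

Need Φ(δ − 1.960) = 0.7, so δ = 1.960 + 0.524 = 2.484.
(The second rejection-region term Φ(−δ − z_{α/2}) is negligible and dropped.)
δ = d·√(n/2) ⇒ d = δ/√(n/2) = 2.484/√(293/2) = 0.2053.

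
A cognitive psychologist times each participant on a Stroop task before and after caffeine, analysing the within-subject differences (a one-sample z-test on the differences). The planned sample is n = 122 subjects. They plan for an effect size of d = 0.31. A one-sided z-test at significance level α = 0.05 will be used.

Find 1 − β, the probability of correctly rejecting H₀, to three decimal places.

Noncentrality parameter: δ = d·√n = 0.31 × √122 = 3.4241
One-sided α = 0.05 → critical value z_{0.05} = 1.645.
Power = Φ(δ − 1.645) = Φ(1.779) = 0.9624.

Power ≈ 0.962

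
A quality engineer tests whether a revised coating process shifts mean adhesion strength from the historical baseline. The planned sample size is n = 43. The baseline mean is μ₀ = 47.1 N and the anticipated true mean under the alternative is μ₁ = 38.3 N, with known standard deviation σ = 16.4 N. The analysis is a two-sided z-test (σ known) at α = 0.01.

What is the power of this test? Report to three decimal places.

Standardized effect: d = |μ₁ − μ₀| / σ = |38.3 − 47.1| / 16.4 = 0.5366
Noncentrality parameter: δ = d·√n = 0.5366 × √43 = 3.5186
Two-sided α = 0.01 → critical value z_{0.005} = 2.576.
Power = Φ(δ − 2.576) + Φ(−δ − 2.576) = Φ(0.943) + Φ(-6.094) = 0.8271 + 0.0000 = 0.8271.

Power ≈ 0.827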